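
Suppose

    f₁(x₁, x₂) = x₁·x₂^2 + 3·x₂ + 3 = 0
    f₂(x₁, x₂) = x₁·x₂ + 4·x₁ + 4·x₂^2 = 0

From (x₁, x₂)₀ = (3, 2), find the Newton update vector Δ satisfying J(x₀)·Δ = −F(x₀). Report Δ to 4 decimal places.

(-7.9286, 0.7143)

At (3, 2): F = (21.0000, 34.0000).
Jacobian J = [[x₂^2, 2·x₁·x₂ + 3], [x₂ + 4, x₁ + 8·x₂]].
At the point, J = [[4.0000, 15.0000], [6.0000, 19.0000]] (det J = -14.0000).
Solving J·Δ = −F gives Δ = (-7.9286, 0.7143).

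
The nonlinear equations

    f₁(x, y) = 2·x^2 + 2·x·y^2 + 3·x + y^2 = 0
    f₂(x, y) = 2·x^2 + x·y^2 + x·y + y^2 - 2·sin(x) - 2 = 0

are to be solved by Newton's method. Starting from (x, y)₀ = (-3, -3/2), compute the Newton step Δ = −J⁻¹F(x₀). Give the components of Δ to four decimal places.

(1.9991, 0.7497)

At (-3, -3/2): F = (-2.2500, 16.282240).
Jacobian J = [[4·x + 2·y^2 + 3, 4·x·y + 2·y], [4·x + y^2 + y - 2·cos(x), 2·x·y + x + 2·y]].
At the point, J = [[-4.5000, 15.0000], [-9.270015, 3.0000]] (det J = 125.550225).
Solving J·Δ = −F gives Δ = (1.9991, 0.7497).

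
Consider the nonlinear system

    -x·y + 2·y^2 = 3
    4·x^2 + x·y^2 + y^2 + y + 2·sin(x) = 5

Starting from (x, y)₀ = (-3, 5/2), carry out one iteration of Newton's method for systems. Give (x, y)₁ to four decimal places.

(-1.4862, 1.4834)

At (-3, 5/2): F = (17.0000, 20.717760).
Jacobian J = [[-y, -x + 4·y], [8·x + y^2 + 2·cos(x), 2·x·y + 2·y + 1]].
At the point, J = [[-2.5000, 13.0000], [-19.729985, -9.0000]] (det J = 278.989805).
Solving J·Δ = −F gives Δ = (1.5138, -1.0166).
Then the next iterate is (x, y)₁ = (-1.4862, 1.4834).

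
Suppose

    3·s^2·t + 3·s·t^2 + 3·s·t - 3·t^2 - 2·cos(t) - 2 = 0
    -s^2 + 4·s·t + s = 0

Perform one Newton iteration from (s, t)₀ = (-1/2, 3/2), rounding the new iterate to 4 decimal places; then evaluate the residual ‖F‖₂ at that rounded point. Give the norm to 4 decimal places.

At (-1/2, 3/2): F = (-13.391474, -3.7500).
Jacobian J = [[6·s·t + 3·t^2 + 3·t, 3·s^2 + 6·s·t + 3·s - 6·t + 2·sin(t)], [-2·s + 4·t + 1, 4·s]].
At the point, J = [[6.7500, -12.255010], [8.0000, -2.0000]] (det J = 84.540080).
Solving J·Δ = −F gives Δ = (0.2268, -0.9678).
Then the next iterate is (s, t)₁ = (-0.2732, 0.5322).
Re-evaluating at (-0.2732, 0.5322): F = (-5.122261, -0.929426), so ‖F‖₂ = 5.2059.

5.2059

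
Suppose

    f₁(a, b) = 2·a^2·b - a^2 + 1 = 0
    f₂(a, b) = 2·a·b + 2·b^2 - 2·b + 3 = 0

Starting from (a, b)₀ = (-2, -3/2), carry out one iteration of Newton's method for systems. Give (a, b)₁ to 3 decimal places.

At (-2, -3/2): F = (-15.000, 16.500).
Jacobian J = [[4·a·b - 2·a, 2·a^2], [2·b, 2·a + 4·b - 2]].
At the point, J = [[16.000, 8.000], [-3.000, -12.000]] (det J = -168.000).
Solving J·Δ = −F gives Δ = (0.286, 1.304).
Then the next iterate is (a, b)₁ = (-1.714, -0.196).

(-1.714, -0.196)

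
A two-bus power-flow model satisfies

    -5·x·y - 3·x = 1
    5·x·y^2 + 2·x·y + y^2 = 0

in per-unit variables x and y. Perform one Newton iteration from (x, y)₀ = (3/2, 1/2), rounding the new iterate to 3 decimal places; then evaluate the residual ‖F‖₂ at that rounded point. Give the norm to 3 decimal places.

At (3/2, 1/2): F = (-9.250, 3.625).
Jacobian J = [[-5·y - 3, -5·x], [5·y^2 + 2·y, 10·x·y + 2·x + 2·y]].
At the point, J = [[-5.500, -7.500], [2.250, 11.500]] (det J = -46.375).
Solving J·Δ = −F gives Δ = (-1.708, 0.019).
Then the next iterate is (x, y)₁ = (-0.208, 0.519).
Re-evaluating at (-0.208, 0.519): F = (0.16376, -0.22668), so ‖F‖₂ = 0.280.

0.280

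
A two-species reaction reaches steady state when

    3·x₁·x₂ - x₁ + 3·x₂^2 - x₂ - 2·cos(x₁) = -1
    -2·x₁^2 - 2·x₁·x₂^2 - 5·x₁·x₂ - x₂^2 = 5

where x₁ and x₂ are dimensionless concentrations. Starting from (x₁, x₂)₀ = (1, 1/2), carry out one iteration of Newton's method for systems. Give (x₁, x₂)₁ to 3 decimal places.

At (1, 1/2): F = (0.66940, -10.250).
Jacobian J = [[3·x₂ + 2·sin(x₁) - 1, 3·x₁ + 6·x₂ - 1], [-4·x₁ - 2·x₂^2 - 5·x₂, -4·x₁·x₂ - 5·x₁ - 2·x₂]].
At the point, J = [[2.18294, 5.000], [-7.000, -8.000]] (det J = 17.53646).
Solving J·Δ = −F gives Δ = (-2.617, 1.009).
Then the next iterate is (x₁, x₂)₁ = (-1.617, 1.509).

(-1.617, 1.509)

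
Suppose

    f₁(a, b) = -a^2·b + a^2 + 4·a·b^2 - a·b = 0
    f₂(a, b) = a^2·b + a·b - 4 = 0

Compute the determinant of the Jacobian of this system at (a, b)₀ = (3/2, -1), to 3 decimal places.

J = [[-2·a·b + 2·a + 4·b^2 - b, -a^2 + 8·a·b - a], [2·a·b + b, a^2 + a]].
At the point, J = [[11.000, -15.750], [-4.000, 3.750]].
det J = -21.750.

-21.750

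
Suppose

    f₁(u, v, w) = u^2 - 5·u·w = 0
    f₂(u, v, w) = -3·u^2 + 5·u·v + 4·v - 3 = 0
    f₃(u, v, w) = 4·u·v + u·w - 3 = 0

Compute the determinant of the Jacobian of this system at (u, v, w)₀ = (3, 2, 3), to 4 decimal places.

4062.0000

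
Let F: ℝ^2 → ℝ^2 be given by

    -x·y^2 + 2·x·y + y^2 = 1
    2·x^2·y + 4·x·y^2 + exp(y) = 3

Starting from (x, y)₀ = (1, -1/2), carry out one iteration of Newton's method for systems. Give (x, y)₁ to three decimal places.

(-1.024, -0.765)

At (1, -1/2): F = (-2.000, -2.39347).
Jacobian J = [[-y^2 + 2·y, -2·x·y + 2·x + 2·y], [4·x·y + 4·y^2, 2·x^2 + 8·x·y + exp(y)]].
At the point, J = [[-1.250, 2.000], [-1.000, -1.39347]] (det J = 3.74184).
Solving J·Δ = −F gives Δ = (-2.024, -0.265).
Then the next iterate is (x, y)₁ = (-1.024, -0.765).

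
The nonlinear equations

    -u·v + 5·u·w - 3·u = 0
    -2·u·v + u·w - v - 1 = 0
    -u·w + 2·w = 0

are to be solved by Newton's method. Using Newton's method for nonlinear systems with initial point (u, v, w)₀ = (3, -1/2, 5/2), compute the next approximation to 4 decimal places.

At (3, -1/2, 5/2): F = (30.0000, 10.0000, -2.5000).
Jacobian J = [[-v + 5·w - 3, -u, 5·u], [-2·v + w, -2·u - 1, u], [-w, 0, -u + 2]].
At the point, J = [[10.0000, -3.0000, 15.0000], [3.5000, -7.0000, 3.0000], [-2.5000, 0.0000, -1.0000]] (det J = -180.5000).
Solving J·Δ = −F gives Δ = (-0.3324, 0.5471, -1.6690).
Then the next iterate is (u, v, w)₁ = (2.6676, 0.0471, 0.8310).

(2.6676, 0.0471, 0.8310)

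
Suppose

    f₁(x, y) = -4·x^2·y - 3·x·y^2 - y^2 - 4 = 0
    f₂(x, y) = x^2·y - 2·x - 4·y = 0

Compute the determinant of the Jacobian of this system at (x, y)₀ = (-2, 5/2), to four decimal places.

J = [[-8·x·y - 3·y^2, -4·x^2 - 6·x·y - 2·y], [2·x·y - 2, x^2 - 4]].
At the point, J = [[21.2500, 9.0000], [-12.0000, 0.0000]].
det J = 108.0000.

108.0000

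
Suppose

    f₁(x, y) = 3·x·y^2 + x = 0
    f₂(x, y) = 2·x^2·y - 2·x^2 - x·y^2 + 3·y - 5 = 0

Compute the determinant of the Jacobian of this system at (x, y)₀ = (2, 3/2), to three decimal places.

J = [[3·y^2 + 1, 6·x·y], [4·x·y - 4·x - y^2, 2·x^2 - 2·x·y + 3]].
At the point, J = [[7.750, 18.000], [1.750, 5.000]].
det J = 7.250.

7.250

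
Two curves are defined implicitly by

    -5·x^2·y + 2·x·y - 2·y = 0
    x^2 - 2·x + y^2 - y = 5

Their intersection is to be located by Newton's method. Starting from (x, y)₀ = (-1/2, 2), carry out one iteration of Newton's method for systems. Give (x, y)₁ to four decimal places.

(0.6261, 3.7094)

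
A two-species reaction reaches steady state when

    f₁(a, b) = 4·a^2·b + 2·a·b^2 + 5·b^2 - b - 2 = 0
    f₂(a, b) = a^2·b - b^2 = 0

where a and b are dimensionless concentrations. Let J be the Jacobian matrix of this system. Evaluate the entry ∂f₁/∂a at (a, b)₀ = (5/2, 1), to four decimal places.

22.0000

∂f₁/∂a = 8·a·b + 2·b^2.
At (5/2, 1) this is 22.0000.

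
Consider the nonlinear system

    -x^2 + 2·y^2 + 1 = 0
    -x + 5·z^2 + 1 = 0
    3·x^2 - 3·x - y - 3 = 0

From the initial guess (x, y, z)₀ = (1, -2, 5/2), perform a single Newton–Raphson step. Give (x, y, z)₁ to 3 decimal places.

(1.615, -1.154, 1.275)

At (1, -2, 5/2): F = (8.000, 31.250, -1.000).
Jacobian J = [[-2·x, 4·y, 0], [-1, 0, 10·z], [6·x - 3, -1, 0]].
At the point, J = [[-2.000, -8.000, 0.000], [-1.000, 0.000, 25.000], [3.000, -1.000, 0.000]] (det J = -650.000).
Solving J·Δ = −F gives Δ = (0.615, 0.846, -1.225).
Then the next iterate is (x, y, z)₁ = (1.615, -1.154, 1.275).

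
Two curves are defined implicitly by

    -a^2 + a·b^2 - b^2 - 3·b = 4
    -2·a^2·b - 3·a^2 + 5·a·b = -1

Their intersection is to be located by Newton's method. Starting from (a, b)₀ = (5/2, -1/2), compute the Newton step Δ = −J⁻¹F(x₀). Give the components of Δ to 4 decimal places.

At (5/2, -1/2): F = (-8.3750, -17.7500).
Jacobian J = [[-2·a + b^2, 2·a·b - 2·b - 3], [-4·a·b - 6·a + 5·b, -2·a^2 + 5·a]].
At the point, J = [[-4.7500, -4.5000], [-12.5000, 0.0000]] (det J = -56.2500).
Solving J·Δ = −F gives Δ = (-1.4200, -0.3622).

(-1.4200, -0.3622)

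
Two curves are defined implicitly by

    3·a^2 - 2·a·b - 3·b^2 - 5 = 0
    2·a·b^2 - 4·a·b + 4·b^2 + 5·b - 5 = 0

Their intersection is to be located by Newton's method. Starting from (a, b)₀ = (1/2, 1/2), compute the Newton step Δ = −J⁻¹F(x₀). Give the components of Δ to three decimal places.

At (1/2, 1/2): F = (-5.500, -2.250).
Jacobian J = [[6·a - 2·b, -2·a - 6·b], [2·b^2 - 4·b, 4·a·b - 4·a + 8·b + 5]].
At the point, J = [[2.000, -4.000], [-1.500, 8.000]] (det J = 10.000).
Solving J·Δ = −F gives Δ = (5.300, 1.275).

(5.300, 1.275)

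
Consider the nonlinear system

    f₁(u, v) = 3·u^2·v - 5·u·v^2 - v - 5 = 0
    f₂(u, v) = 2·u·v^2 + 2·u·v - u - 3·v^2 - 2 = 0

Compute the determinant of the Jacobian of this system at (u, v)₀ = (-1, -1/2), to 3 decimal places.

J = [[6·u·v - 5·v^2, 3·u^2 - 10·u·v - 1], [2·v^2 + 2·v - 1, 4·u·v + 2·u - 6·v]].
At the point, J = [[1.750, -3.000], [-1.500, 3.000]].
det J = 0.750.

0.750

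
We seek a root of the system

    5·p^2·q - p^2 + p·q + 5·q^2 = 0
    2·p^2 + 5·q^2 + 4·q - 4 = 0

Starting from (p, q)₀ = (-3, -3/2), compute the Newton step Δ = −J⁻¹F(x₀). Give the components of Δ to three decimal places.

(0.673, 1.015)

At (-3, -3/2): F = (-60.750, 19.250).
Jacobian J = [[10·p·q - 2·p + q, 5·p^2 + p + 10·q], [4·p, 10·q + 4]].
At the point, J = [[49.500, 27.000], [-12.000, -11.000]] (det J = -220.500).
Solving J·Δ = −F gives Δ = (0.673, 1.015).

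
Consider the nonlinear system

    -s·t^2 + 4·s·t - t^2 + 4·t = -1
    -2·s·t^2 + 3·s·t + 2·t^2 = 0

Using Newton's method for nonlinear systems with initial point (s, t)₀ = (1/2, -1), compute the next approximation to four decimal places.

At (1/2, -1): F = (-6.5000, -0.5000).
Jacobian J = [[-t^2 + 4·t, -2·s·t + 4·s - 2·t + 4], [-2·t^2 + 3·t, -4·s·t + 3·s + 4·t]].
At the point, J = [[-5.0000, 9.0000], [-5.0000, -0.5000]] (det J = 47.5000).
Solving J·Δ = −F gives Δ = (-0.1632, 0.6316).
Then the next iterate is (s, t)₁ = (0.3368, -0.3684).

(0.3368, -0.3684)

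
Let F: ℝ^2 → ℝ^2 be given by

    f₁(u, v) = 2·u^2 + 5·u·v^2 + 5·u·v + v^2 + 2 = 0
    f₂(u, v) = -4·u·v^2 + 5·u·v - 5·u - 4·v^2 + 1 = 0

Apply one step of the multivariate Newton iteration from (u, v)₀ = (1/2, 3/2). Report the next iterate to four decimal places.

(0.1935, 0.9027)

At (1/2, 3/2): F = (14.1250, -11.2500).
Jacobian J = [[4·u + 5·v^2 + 5·v, 10·u·v + 5·u + 2·v], [-4·v^2 + 5·v - 5, -8·u·v + 5·u - 8·v]].
At the point, J = [[20.7500, 13.0000], [-6.5000, -15.5000]] (det J = -237.1250).
Solving J·Δ = −F gives Δ = (-0.3065, -0.5973).
Then the next iterate is (u, v)₁ = (0.1935, 0.9027).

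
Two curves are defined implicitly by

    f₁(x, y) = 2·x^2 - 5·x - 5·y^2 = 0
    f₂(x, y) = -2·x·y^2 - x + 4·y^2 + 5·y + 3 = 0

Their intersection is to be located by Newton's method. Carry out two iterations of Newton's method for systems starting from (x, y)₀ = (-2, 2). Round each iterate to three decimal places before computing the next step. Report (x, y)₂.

(0.172, 0.306)

At (-2, 2): F = (-2.000, 47.000).
Jacobian J = [[4·x - 5, -10·y], [-2·y^2 - 1, -4·x·y + 8·y + 5]].
At the point, J = [[-13.000, -20.000], [-9.000, 37.000]] (det J = -661.000).
Solving J·Δ = −F gives Δ = (1.310, -0.952).
Then the next iterate is (x, y)₁ = (-0.690, 1.048).
Round to (-0.690, 1.048) and repeat: F = (-1.08932, 14.83888), J = [[-7.760, -10.480], [-3.19661, 16.27648]].
Δ = (0.862, -0.742), so (x, y)₂ = (0.172, 0.306).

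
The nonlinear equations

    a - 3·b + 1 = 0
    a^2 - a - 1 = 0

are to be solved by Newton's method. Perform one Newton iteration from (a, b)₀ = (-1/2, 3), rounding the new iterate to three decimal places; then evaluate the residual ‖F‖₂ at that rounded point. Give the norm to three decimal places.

0.016

At (-1/2, 3): F = (-8.500, -0.250).
Jacobian J = [[1, -3], [2·a - 1, 0]].
At the point, J = [[1.000, -3.000], [-2.000, 0.000]] (det J = -6.000).
Solving J·Δ = −F gives Δ = (-0.125, -2.875).
Then the next iterate is (a, b)₁ = (-0.625, 0.125).
Re-evaluating at (-0.625, 0.125): F = (0.000, 0.01562), so ‖F‖₂ = 0.016.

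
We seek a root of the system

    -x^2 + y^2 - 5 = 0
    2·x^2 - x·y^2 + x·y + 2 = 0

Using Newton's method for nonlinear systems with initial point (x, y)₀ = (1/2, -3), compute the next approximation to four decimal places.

At (1/2, -3): F = (3.7500, -3.5000).
Jacobian J = [[-2·x, 2·y], [4·x - y^2 + y, -2·x·y + x]].
At the point, J = [[-1.0000, -6.0000], [-10.0000, 3.5000]] (det J = -63.5000).
Solving J·Δ = −F gives Δ = (-0.1240, 0.6457).
Then the next iterate is (x, y)₁ = (0.3760, -2.3543).

(0.3760, -2.3543)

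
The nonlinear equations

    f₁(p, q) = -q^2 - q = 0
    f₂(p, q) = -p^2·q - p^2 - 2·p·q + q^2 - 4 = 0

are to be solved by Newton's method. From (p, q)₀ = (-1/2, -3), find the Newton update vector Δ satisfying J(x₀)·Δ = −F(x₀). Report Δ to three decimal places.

(0.950, 1.200)

At (-1/2, -3): F = (-6.000, 2.500).
Jacobian J = [[0, -2·q - 1], [-2·p·q - 2·p - 2·q, -p^2 - 2·p + 2·q]].
At the point, J = [[0.000, 5.000], [4.000, -5.250]] (det J = -20.000).
Solving J·Δ = −F gives Δ = (0.950, 1.200).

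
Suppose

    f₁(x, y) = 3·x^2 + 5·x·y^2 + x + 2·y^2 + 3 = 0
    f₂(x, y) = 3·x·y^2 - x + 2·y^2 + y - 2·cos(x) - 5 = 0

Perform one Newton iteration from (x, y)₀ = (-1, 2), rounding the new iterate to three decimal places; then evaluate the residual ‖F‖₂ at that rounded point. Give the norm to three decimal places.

17.392

At (-1, 2): F = (-7.000, -7.08060).
Jacobian J = [[6·x + 5·y^2 + 1, 10·x·y + 4·y], [3·y^2 + 2·sin(x) - 1, 6·x·y + 4·y + 1]].
At the point, J = [[15.000, -12.000], [9.31706, -3.000]] (det J = 66.80470).
Solving J·Δ = −F gives Δ = (0.958, 0.614).
Then the next iterate is (x, y)₁ = (-0.042, 2.614).
Re-evaluating at (-0.042, 2.614): F = (15.19435, 8.46280), so ‖F‖₂ = 17.392.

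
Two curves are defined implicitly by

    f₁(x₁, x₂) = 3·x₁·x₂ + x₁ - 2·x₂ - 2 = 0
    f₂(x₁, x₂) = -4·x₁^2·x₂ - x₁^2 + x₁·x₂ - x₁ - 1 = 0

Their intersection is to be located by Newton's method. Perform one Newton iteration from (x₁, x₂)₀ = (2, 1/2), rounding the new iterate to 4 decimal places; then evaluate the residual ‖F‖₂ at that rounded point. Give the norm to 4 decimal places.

At (2, 1/2): F = (2.0000, -14.0000).
Jacobian J = [[3·x₂ + 1, 3·x₁ - 2], [-8·x₁·x₂ - 2·x₁ + x₂ - 1, -4·x₁^2 + x₁]].
At the point, J = [[2.5000, 4.0000], [-12.5000, -14.0000]] (det J = 15.0000).
Solving J·Δ = −F gives Δ = (-1.8667, 0.6667).
Then the next iterate is (x₁, x₂)₁ = (0.1333, 1.1667).
Re-evaluating at (0.1333, 1.1667): F = (-3.733537, -1.078472), so ‖F‖₂ = 3.8862.

3.8862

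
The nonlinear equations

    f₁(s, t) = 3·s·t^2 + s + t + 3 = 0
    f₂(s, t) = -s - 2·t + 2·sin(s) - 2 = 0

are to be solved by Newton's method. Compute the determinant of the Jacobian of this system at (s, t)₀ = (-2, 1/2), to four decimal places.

-12.6615

J = [[3·t^2 + 1, 6·s·t + 1], [2·cos(s) - 1, -2]].
At the point, J = [[1.7500, -5.0000], [-1.832294, -2.0000]].
det J = -12.6615.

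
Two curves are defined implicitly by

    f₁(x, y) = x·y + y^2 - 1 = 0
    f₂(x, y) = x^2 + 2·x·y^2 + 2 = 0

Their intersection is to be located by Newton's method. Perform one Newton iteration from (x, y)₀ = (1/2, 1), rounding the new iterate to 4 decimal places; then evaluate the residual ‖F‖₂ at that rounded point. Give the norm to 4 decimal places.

At (1/2, 1): F = (0.5000, 3.2500).
Jacobian J = [[y, x + 2·y], [2·x + 2·y^2, 4·x·y]].
At the point, J = [[1.0000, 2.5000], [3.0000, 2.0000]] (det J = -5.5000).
Solving J·Δ = −F gives Δ = (-1.2955, 0.3182).
Then the next iterate is (x, y)₁ = (-0.7955, 1.3182).
Re-evaluating at (-0.7955, 1.3182): F = (-0.310977, -0.131783), so ‖F‖₂ = 0.3377.

0.3377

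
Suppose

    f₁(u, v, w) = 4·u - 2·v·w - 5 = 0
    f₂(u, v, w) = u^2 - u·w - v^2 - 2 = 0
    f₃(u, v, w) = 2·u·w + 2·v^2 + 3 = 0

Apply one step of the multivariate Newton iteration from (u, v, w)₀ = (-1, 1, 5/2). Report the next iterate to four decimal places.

(-0.7500, -0.5833, -0.0417)

At (-1, 1, 5/2): F = (-14.0000, 0.5000, 0.0000).
Jacobian J = [[4, -2·w, -2·v], [2·u - w, -2·v, -u], [2·w, 4·v, 2·u]].
At the point, J = [[4.0000, -5.0000, -2.0000], [-4.5000, -2.0000, 1.0000], [5.0000, 4.0000, -2.0000]] (det J = 36.0000).
Solving J·Δ = −F gives Δ = (0.2500, -1.5833, -2.5417).
Then the next iterate is (u, v, w)₁ = (-0.7500, -0.5833, -0.0417).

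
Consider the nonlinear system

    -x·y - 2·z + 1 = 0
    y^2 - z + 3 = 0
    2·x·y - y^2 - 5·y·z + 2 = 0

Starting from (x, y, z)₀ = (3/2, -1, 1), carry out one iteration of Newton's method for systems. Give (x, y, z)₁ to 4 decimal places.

(3.5000, 0.4000, 1.2000)

At (3/2, -1, 1): F = (0.5000, 3.0000, 3.0000).
Jacobian J = [[-y, -x, -2], [0, 2·y, -1], [2·y, 2·x - 2·y - 5·z, -5·y]].
At the point, J = [[1.0000, -1.5000, -2.0000], [0.0000, -2.0000, -1.0000], [-2.0000, 0.0000, 5.0000]] (det J = -5.0000).
Solving J·Δ = −F gives Δ = (2.0000, 1.4000, 0.2000).
Then the next iterate is (x, y, z)₁ = (3.5000, 0.4000, 1.2000).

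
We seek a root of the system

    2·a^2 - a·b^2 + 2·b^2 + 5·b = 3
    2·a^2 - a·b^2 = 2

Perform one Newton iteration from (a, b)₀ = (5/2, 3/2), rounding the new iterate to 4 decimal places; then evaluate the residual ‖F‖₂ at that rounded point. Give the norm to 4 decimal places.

At (5/2, 3/2): F = (15.8750, 4.8750).
Jacobian J = [[4·a - b^2, -2·a·b + 4·b + 5], [4·a - b^2, -2·a·b]].
At the point, J = [[7.7500, 3.5000], [7.7500, -7.5000]] (det J = -85.2500).
Solving J·Δ = −F gives Δ = (-1.5968, -1.0000).
Then the next iterate is (a, b)₁ = (0.9032, 0.5000).
Re-evaluating at (0.9032, 0.5000): F = (1.405740, -0.594260), so ‖F‖₂ = 1.5262.

1.5262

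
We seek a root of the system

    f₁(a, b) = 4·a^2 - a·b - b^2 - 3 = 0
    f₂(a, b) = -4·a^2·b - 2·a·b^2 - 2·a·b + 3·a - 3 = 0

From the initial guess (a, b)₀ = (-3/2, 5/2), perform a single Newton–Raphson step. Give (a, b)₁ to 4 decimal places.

At (-3/2, 5/2): F = (3.5000, -3.7500).
Jacobian J = [[8·a - b, -a - 2·b], [-8·a·b - 2·b^2 - 2·b + 3, -4·a^2 - 4·a·b - 2·a]].
At the point, J = [[-14.5000, -3.5000], [15.5000, 9.0000]] (det J = -76.2500).
Solving J·Δ = −F gives Δ = (0.2410, 0.0016).
Then the next iterate is (a, b)₁ = (-1.2590, 2.5016).

(-1.2590, 2.5016)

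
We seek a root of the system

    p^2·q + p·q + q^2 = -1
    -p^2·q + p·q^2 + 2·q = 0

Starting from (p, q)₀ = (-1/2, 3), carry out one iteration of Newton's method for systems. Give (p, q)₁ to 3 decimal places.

(-0.730, 1.391)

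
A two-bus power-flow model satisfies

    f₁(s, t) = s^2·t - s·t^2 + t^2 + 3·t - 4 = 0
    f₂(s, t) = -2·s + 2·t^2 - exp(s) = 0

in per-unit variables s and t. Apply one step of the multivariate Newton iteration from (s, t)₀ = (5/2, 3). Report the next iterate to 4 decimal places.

At (5/2, 3): F = (10.2500, 0.817506).
Jacobian J = [[2·s·t - t^2, s^2 - 2·s·t + 2·t + 3], [-exp(s) - 2, 4·t]].
At the point, J = [[6.0000, 0.2500], [-14.182494, 12.0000]] (det J = 75.545623).
Solving J·Δ = −F gives Δ = (-1.6254, -1.9892).
Then the next iterate is (s, t)₁ = (0.8746, 1.0108).

(0.8746, 1.0108)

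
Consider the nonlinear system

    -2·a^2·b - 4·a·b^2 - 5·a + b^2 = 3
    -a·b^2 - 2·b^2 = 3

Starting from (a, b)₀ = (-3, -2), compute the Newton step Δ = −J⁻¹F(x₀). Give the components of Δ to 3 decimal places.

(-3.300, 3.550)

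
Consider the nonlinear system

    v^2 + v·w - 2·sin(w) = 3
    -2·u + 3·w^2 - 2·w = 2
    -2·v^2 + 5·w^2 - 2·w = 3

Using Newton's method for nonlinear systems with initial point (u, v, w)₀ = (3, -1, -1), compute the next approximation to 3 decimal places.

(0.712, -0.909, -0.803)

At (3, -1, -1): F = (0.68294, -3.000, 2.000).
Jacobian J = [[0, 2·v + w, v - 2·cos(w)], [-2, 0, 6·w - 2], [0, -4·v, 10·w - 2]].
At the point, J = [[0.000, -3.000, -2.08060], [-2.000, 0.000, -8.000], [0.000, 4.000, -12.000]] (det J = 88.64484).
Solving J·Δ = −F gives Δ = (-2.288, 0.091, 0.197).
Then the next iterate is (u, v, w)₁ = (0.712, -0.909, -0.803).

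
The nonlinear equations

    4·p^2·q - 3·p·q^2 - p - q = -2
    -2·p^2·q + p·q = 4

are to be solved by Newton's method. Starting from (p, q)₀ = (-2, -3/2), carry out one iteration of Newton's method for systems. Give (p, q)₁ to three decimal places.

(-1.591, -0.952)

At (-2, -3/2): F = (-5.000, 11.000).
Jacobian J = [[8·p·q - 3·q^2 - 1, 4·p^2 - 6·p·q - 1], [-4·p·q + q, -2·p^2 + p]].
At the point, J = [[16.250, -3.000], [-13.500, -10.000]] (det J = -203.000).
Solving J·Δ = −F gives Δ = (0.409, 0.548).
Then the next iterate is (p, q)₁ = (-1.591, -0.952).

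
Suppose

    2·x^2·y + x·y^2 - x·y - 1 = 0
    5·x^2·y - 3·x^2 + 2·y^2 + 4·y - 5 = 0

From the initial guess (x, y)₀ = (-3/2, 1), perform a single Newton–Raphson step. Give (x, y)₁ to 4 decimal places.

At (-3/2, 1): F = (3.5000, 5.5000).
Jacobian J = [[4·x·y + y^2 - y, 2·x^2 + 2·x·y - x], [10·x·y - 6·x, 5·x^2 + 4·y + 4]].
At the point, J = [[-6.0000, 3.0000], [-6.0000, 19.2500]] (det J = -97.5000).
Solving J·Δ = −F gives Δ = (0.5218, -0.1231).
Then the next iterate is (x, y)₁ = (-0.9782, 0.8769).

(-0.9782, 0.8769)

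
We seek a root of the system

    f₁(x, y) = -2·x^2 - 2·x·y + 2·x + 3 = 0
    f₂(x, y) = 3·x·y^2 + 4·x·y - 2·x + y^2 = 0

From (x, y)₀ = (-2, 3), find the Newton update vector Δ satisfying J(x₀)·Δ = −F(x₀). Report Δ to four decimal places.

At (-2, 3): F = (3.0000, -65.0000).
Jacobian J = [[-4·x - 2·y + 2, -2·x], [3·y^2 + 4·y - 2, 6·x·y + 4·x + 2·y]].
At the point, J = [[4.0000, 4.0000], [37.0000, -38.0000]] (det J = -300.0000).
Solving J·Δ = −F gives Δ = (0.4867, -1.2367).

(0.4867, -1.2367)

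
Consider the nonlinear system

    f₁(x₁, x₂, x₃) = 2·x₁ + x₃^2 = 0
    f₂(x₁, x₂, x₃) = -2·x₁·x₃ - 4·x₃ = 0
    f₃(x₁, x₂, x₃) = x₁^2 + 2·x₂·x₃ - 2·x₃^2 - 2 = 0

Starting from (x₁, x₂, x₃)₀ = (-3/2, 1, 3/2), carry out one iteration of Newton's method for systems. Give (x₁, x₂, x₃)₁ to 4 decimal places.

(-2.2500, 1.6667, 2.2500)

At (-3/2, 1, 3/2): F = (-0.7500, -1.5000, -1.2500).
Jacobian J = [[2, 0, 2·x₃], [-2·x₃, 0, -2·x₁ - 4], [2·x₁, 2·x₃, 2·x₂ - 4·x₃]].
At the point, J = [[2.0000, 0.0000, 3.0000], [-3.0000, 0.0000, -1.0000], [-3.0000, 3.0000, -4.0000]] (det J = -21.0000).
Solving J·Δ = −F gives Δ = (-0.7500, 0.6667, 0.7500).
Then the next iterate is (x₁, x₂, x₃)₁ = (-2.2500, 1.6667, 2.2500).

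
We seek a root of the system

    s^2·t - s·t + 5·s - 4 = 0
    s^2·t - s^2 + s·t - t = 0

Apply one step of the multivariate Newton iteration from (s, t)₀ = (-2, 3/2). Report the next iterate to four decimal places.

(-22.0000, -6.0000)

At (-2, 3/2): F = (-5.0000, -2.5000).
Jacobian J = [[2·s·t - t + 5, s^2 - s], [2·s·t - 2·s + t, s^2 + s - 1]].
At the point, J = [[-2.5000, 6.0000], [-0.5000, 1.0000]] (det J = 0.5000).
Solving J·Δ = −F gives Δ = (-20.0000, -7.5000).
Then the next iterate is (s, t)₁ = (-22.0000, -6.0000).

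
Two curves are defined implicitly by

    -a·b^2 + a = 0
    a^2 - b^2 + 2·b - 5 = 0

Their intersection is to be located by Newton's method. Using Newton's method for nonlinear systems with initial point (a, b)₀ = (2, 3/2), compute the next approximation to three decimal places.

At (2, 3/2): F = (-2.500, -0.250).
Jacobian J = [[-b^2 + 1, -2·a·b], [2·a, -2·b + 2]].
At the point, J = [[-1.250, -6.000], [4.000, -1.000]] (det J = 25.250).
Solving J·Δ = −F gives Δ = (-0.040, -0.408).
Then the next iterate is (a, b)₁ = (1.960, 1.092).

(1.960, 1.092)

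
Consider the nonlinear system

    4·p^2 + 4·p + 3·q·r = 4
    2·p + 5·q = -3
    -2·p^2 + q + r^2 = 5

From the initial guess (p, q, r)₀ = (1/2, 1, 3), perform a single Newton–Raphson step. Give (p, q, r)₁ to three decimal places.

At (1/2, 1, 3): F = (8.000, 9.000, 4.500).
Jacobian J = [[8·p + 4, 3·r, 3·q], [2, 5, 0], [-4·p, 1, 2·r]].
At the point, J = [[8.000, 9.000, 3.000], [2.000, 5.000, 0.000], [-2.000, 1.000, 6.000]] (det J = 168.000).
Solving J·Δ = −F gives Δ = (1.705, -2.482, 0.232).
Then the next iterate is (p, q, r)₁ = (2.205, -1.482, 3.232).

(2.205, -1.482, 3.232)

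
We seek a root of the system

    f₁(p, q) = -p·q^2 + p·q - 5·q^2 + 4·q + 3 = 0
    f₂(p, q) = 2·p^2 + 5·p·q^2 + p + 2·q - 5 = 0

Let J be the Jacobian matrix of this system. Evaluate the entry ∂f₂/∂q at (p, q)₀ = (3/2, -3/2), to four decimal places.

∂f₂/∂q = 10·p·q + 2.
At (3/2, -3/2) this is -20.5000.

-20.5000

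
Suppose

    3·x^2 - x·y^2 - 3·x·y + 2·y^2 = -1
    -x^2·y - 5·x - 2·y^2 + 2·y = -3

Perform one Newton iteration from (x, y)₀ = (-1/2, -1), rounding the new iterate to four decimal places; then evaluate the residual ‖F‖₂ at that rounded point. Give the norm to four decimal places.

2.0814

At (-1/2, -1): F = (2.7500, 1.7500).
Jacobian J = [[6·x - y^2 - 3·y, -2·x·y - 3·x + 4·y], [-2·x·y - 5, -x^2 - 4·y + 2]].
At the point, J = [[-1.0000, -3.5000], [-6.0000, 5.7500]] (det J = -26.7500).
Solving J·Δ = −F gives Δ = (0.8201, 0.5514).
Then the next iterate is (x, y)₁ = (0.3201, -0.4486).
Re-evaluating at (0.3201, -0.4486): F = (2.076249, 0.145781), so ‖F‖₂ = 2.0814.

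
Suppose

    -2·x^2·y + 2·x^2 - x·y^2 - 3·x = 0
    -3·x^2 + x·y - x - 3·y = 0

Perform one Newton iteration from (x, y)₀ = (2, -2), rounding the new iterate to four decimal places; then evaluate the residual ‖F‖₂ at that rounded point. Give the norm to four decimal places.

17.4642

At (2, -2): F = (10.0000, -12.0000).
Jacobian J = [[-4·x·y + 4·x - y^2 - 3, -2·x^2 - 2·x·y], [-6·x + y - 1, x - 3]].
At the point, J = [[17.0000, 0.0000], [-15.0000, -1.0000]] (det J = -17.0000).
Solving J·Δ = −F gives Δ = (-0.5882, -3.1765).
Then the next iterate is (x, y)₁ = (1.4118, -5.1765).
Re-evaluating at (1.4118, -5.1765): F = (-17.444465, 0.829980), so ‖F‖₂ = 17.4642.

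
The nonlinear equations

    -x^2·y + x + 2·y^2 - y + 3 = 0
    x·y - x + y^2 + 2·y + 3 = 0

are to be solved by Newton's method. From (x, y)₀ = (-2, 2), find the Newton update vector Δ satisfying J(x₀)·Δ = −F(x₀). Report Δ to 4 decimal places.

(0.9394, -2.4848)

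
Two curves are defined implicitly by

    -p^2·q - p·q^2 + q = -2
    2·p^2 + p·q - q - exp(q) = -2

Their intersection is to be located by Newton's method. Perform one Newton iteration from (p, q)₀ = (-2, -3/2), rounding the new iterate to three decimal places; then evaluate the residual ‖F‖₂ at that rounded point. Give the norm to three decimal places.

At (-2, -3/2): F = (11.000, 14.27687).
Jacobian J = [[-2·p·q - q^2, -p^2 - 2·p·q + 1], [4·p + q, p - exp(q) - 1]].
At the point, J = [[-8.250, -9.000], [-9.500, -3.22313]] (det J = -58.90918).
Solving J·Δ = −F gives Δ = (1.579, -0.226).
Then the next iterate is (p, q)₁ = (-0.421, -1.726).
Re-evaluating at (-0.421, -1.726): F = (1.83411, 4.62913), so ‖F‖₂ = 4.979.

4.979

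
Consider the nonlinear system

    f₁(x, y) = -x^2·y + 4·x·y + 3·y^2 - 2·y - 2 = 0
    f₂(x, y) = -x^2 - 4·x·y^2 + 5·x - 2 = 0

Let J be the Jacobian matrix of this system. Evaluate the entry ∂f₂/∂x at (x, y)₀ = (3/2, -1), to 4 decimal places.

∂f₂/∂x = -2·x - 4·y^2 + 5.
At (3/2, -1) this is -2.0000.

-2.0000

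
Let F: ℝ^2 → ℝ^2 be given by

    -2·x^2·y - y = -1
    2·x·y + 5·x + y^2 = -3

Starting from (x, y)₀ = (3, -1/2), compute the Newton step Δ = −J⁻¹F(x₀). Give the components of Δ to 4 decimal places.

(-3.2288, -0.4670)

At (3, -1/2): F = (10.5000, 15.2500).
Jacobian J = [[-4·x·y, -2·x^2 - 1], [2·y + 5, 2·x + 2·y]].
At the point, J = [[6.0000, -19.0000], [4.0000, 5.0000]] (det J = 106.0000).
Solving J·Δ = −F gives Δ = (-3.2288, -0.4670).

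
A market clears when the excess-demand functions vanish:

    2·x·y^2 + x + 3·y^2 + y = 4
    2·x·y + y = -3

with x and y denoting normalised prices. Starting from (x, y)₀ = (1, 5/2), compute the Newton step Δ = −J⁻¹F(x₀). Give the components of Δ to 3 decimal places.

(-2.020, -0.134)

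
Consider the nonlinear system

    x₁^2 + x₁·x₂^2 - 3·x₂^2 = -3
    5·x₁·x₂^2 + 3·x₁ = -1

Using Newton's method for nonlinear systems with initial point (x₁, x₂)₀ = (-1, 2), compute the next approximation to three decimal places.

At (-1, 2): F = (-12.000, -22.000).
Jacobian J = [[2·x₁ + x₂^2, 2·x₁·x₂ - 6·x₂], [5·x₂^2 + 3, 10·x₁·x₂]].
At the point, J = [[2.000, -16.000], [23.000, -20.000]] (det J = 328.000).
Solving J·Δ = −F gives Δ = (0.341, -0.707).
Then the next iterate is (x₁, x₂)₁ = (-0.659, 1.293).

(-0.659, 1.293)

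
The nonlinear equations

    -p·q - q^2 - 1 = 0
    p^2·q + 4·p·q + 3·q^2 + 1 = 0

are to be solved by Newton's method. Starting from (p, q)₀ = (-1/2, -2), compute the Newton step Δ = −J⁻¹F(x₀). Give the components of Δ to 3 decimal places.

(16.500, -6.000)

At (-1/2, -2): F = (-6.000, 16.500).
Jacobian J = [[-q, -p - 2·q], [2·p·q + 4·q, p^2 + 4·p + 6·q]].
At the point, J = [[2.000, 4.500], [-6.000, -13.750]] (det J = -0.500).
Solving J·Δ = −F gives Δ = (16.500, -6.000).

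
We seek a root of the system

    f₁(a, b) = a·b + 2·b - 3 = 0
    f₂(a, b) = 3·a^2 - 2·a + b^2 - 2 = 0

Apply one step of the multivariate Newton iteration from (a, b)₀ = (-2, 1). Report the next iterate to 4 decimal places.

(1.0000, 14.5000)

At (-2, 1): F = (-3.0000, 15.0000).
Jacobian J = [[b, a + 2], [6·a - 2, 2·b]].
At the point, J = [[1.0000, 0.0000], [-14.0000, 2.0000]] (det J = 2.0000).
Solving J·Δ = −F gives Δ = (3.0000, 13.5000).
Then the next iterate is (a, b)₁ = (1.0000, 14.5000).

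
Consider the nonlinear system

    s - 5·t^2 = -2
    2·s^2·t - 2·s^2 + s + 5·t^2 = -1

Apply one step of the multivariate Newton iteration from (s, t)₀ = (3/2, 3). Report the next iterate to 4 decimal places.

At (3/2, 3): F = (-41.5000, 56.5000).
Jacobian J = [[1, -10·t], [4·s·t - 4·s + 1, 2·s^2 + 10·t]].
At the point, J = [[1.0000, -30.0000], [13.0000, 34.5000]] (det J = 424.5000).
Solving J·Δ = −F gives Δ = (-0.6201, -1.4040).
Then the next iterate is (s, t)₁ = (0.8799, 1.5960).

(0.8799, 1.5960)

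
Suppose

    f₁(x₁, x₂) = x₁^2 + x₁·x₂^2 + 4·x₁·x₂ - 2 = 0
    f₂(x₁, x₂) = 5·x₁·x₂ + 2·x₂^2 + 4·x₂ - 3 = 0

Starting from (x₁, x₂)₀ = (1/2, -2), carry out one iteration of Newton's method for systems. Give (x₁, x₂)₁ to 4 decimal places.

At (1/2, -2): F = (-3.7500, -8.0000).
Jacobian J = [[2·x₁ + x₂^2 + 4·x₂, 2·x₁·x₂ + 4·x₁], [5·x₂, 5·x₁ + 4·x₂ + 4]].
At the point, J = [[-3.0000, 0.0000], [-10.0000, -1.5000]] (det J = 4.5000).
Solving J·Δ = −F gives Δ = (-1.2500, 3.0000).
Then the next iterate is (x₁, x₂)₁ = (-0.7500, 1.0000).

(-0.7500, 1.0000)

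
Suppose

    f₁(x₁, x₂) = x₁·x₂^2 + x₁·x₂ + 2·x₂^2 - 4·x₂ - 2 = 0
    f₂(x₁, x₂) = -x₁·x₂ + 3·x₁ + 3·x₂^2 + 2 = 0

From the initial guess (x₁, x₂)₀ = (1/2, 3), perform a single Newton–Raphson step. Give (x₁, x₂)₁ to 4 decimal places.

(1.2548, 1.3429)

At (1/2, 3): F = (10.0000, 29.0000).
Jacobian J = [[x₂^2 + x₂, 2·x₁·x₂ + x₁ + 4·x₂ - 4], [-x₂ + 3, -x₁ + 6·x₂]].
At the point, J = [[12.0000, 11.5000], [0.0000, 17.5000]] (det J = 210.0000).
Solving J·Δ = −F gives Δ = (0.7548, -1.6571).
Then the next iterate is (x₁, x₂)₁ = (1.2548, 1.3429).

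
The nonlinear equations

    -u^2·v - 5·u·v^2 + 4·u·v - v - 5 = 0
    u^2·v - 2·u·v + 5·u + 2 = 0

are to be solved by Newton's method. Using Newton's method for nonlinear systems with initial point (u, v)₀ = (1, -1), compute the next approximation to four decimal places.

(-0.5849, -0.9245)

At (1, -1): F = (-12.0000, 8.0000).
Jacobian J = [[-2·u·v - 5·v^2 + 4·v, -u^2 - 10·u·v + 4·u - 1], [2·u·v - 2·v + 5, u^2 - 2·u]].
At the point, J = [[-7.0000, 12.0000], [5.0000, -1.0000]] (det J = -53.0000).
Solving J·Δ = −F gives Δ = (-1.5849, 0.0755).
Then the next iterate is (u, v)₁ = (-0.5849, -0.9245).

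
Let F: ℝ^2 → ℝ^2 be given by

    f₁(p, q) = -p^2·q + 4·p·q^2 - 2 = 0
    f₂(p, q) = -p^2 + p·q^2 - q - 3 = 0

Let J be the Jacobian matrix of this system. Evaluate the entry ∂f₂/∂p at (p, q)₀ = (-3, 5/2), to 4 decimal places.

∂f₂/∂p = -2·p + q^2.
At (-3, 5/2) this is 12.2500.

12.2500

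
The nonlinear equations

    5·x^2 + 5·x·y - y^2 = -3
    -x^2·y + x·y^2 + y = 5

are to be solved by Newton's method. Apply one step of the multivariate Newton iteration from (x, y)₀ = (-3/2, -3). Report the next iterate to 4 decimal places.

(-0.6702, -1.0968)

At (-3/2, -3): F = (27.7500, -14.7500).
Jacobian J = [[10·x + 5·y, 5·x - 2·y], [-2·x·y + y^2, -x^2 + 2·x·y + 1]].
At the point, J = [[-30.0000, -1.5000], [0.0000, 7.7500]] (det J = -232.5000).
Solving J·Δ = −F gives Δ = (0.8298, 1.9032).
Then the next iterate is (x, y)₁ = (-0.6702, -1.0968).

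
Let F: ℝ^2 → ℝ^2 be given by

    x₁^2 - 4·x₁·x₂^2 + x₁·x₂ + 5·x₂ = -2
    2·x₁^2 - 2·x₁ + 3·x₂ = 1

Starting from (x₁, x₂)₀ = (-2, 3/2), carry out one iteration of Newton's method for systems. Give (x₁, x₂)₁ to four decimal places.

(-0.5860, 1.0467)

At (-2, 3/2): F = (28.5000, 15.5000).
Jacobian J = [[2·x₁ - 4·x₂^2 + x₂, -8·x₁·x₂ + x₁ + 5], [4·x₁ - 2, 3]].
At the point, J = [[-11.5000, 27.0000], [-10.0000, 3.0000]] (det J = 235.5000).
Solving J·Δ = −F gives Δ = (1.4140, -0.4533).
Then the next iterate is (x₁, x₂)₁ = (-0.5860, 1.0467).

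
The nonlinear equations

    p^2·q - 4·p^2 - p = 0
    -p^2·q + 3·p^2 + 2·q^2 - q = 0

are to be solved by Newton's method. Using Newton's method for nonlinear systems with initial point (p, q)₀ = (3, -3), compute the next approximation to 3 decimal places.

(1.751, -1.635)

At (3, -3): F = (-66.000, 75.000).
Jacobian J = [[2·p·q - 8·p - 1, p^2], [-2·p·q + 6·p, -p^2 + 4·q - 1]].
At the point, J = [[-43.000, 9.000], [36.000, -22.000]] (det J = 622.000).
Solving J·Δ = −F gives Δ = (-1.249, 1.365).
Then the next iterate is (p, q)₁ = (1.751, -1.635).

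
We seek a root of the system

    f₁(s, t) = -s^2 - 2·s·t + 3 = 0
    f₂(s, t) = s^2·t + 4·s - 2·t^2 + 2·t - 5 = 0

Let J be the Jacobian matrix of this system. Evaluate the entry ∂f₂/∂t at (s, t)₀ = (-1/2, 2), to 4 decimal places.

-5.7500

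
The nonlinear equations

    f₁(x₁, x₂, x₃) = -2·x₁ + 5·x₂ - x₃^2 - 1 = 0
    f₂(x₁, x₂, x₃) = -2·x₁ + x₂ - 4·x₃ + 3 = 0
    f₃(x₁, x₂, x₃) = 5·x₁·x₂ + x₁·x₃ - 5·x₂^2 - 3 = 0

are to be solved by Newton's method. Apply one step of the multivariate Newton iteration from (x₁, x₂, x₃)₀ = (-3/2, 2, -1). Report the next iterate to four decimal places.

(6.7792, 3.4250, -1.7833)

At (-3/2, 2, -1): F = (11.0000, 12.0000, -36.5000).
Jacobian J = [[-2, 5, -2·x₃], [-2, 1, -4], [5·x₂ + x₃, 5·x₁ - 10·x₂, x₁]].
At the point, J = [[-2.0000, 5.0000, 2.0000], [-2.0000, 1.0000, -4.0000], [9.0000, -27.5000, -1.5000]] (det J = 120.0000).
Solving J·Δ = −F gives Δ = (8.2792, 1.4250, -0.7833).
Then the next iterate is (x₁, x₂, x₃)₁ = (6.7792, 3.4250, -1.7833).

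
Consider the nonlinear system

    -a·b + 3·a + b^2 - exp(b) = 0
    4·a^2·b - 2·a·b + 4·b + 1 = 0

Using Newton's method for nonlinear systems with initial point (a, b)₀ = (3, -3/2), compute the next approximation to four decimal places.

At (3, -3/2): F = (15.526870, -50.0000).
Jacobian J = [[-b + 3, -a + 2·b - exp(b)], [8·a·b - 2·b, 4·a^2 - 2·a + 4]].
At the point, J = [[4.5000, -6.223130], [-33.0000, 34.0000]] (det J = -52.363295).
Solving J·Δ = −F gives Δ = (4.1395, 5.4883).
Then the next iterate is (a, b)₁ = (7.1395, 3.9883).

(7.1395, 3.9883)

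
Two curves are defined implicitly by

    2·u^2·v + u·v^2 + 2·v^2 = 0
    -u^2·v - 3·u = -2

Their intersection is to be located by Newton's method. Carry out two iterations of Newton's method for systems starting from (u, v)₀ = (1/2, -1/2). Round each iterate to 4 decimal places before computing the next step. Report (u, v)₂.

At (1/2, -1/2): F = (0.3750, 0.6250).
Jacobian J = [[4·u·v + v^2, 2·u^2 + 2·u·v + 4·v], [-2·u·v - 3, -u^2]].
At the point, J = [[-0.7500, -2.0000], [-2.5000, -0.2500]] (det J = -4.8125).
Solving J·Δ = −F gives Δ = (0.2403, 0.0974).
Then the next iterate is (u, v)₁ = (0.7403, -0.4026).
Round to (0.7403, -0.4026) and repeat: F = (0.002881, -0.000257), J = [[-1.030092, -1.110401], [-2.403910, -0.548044]].
Δ = (-0.0009, 0.0034), so (u, v)₂ = (0.7394, -0.3992).

(0.7394, -0.3992)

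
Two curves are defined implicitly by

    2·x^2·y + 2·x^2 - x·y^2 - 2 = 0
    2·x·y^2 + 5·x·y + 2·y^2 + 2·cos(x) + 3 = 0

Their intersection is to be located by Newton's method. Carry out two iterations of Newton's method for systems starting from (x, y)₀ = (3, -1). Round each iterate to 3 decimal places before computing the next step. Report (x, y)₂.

(1.385, -0.309)

At (3, -1): F = (-5.000, -5.97998).
Jacobian J = [[4·x·y + 4·x - y^2, 2·x^2 - 2·x·y], [2·y^2 + 5·y - 2·sin(x), 4·x·y + 5·x + 4·y]].
At the point, J = [[-1.000, 24.000], [-3.28224, -1.000]] (det J = 79.77376).
Solving J·Δ = −F gives Δ = (-1.862, 0.131).
Then the next iterate is (x, y)₁ = (1.138, -0.869).
Round to (1.138, -0.869) and repeat: F = (-2.52007, 2.12328), J = [[-0.15885, 4.56793], [-4.65027, -1.74169]].
Δ = (0.247, 0.560), so (x, y)₂ = (1.385, -0.309).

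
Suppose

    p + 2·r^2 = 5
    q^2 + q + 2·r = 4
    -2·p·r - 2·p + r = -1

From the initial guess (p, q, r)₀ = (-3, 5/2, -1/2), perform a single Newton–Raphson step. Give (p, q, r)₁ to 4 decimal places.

At (-3, 5/2, -1/2): F = (-7.5000, 3.7500, 3.5000).
Jacobian J = [[1, 0, 4·r], [0, 2·q + 1, 2], [-2·r - 2, 0, -2·p + 1]].
At the point, J = [[1.0000, 0.0000, -2.0000], [0.0000, 6.0000, 2.0000], [-1.0000, 0.0000, 7.0000]] (det J = 30.0000).
Solving J·Δ = −F gives Δ = (9.1000, -0.8917, 0.8000).
Then the next iterate is (p, q, r)₁ = (6.1000, 1.6083, 0.3000).

(6.1000, 1.6083, 0.3000)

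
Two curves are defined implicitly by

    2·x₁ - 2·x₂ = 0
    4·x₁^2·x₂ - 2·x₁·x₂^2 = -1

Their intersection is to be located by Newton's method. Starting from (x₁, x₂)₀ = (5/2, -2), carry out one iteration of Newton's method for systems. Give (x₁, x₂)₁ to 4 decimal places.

(47.0000, 47.0000)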